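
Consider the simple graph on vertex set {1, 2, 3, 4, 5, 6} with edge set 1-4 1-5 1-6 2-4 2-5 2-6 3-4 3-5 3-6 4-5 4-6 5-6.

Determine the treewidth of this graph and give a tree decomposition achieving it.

Each bag holds 4 vertices, so the decomposition has width 3, which upper-bounds the treewidth. On the other hand G contains the 4-clique {1, 4, 5, 6}. A clique must lie in a single bag of any decomposition, so no decomposition can have width below 3. Combining the bounds, tw(G) = 3.

Treewidth 3.
One optimal decomposition is:
Bags: B1 = {1, 4, 5, 6}  B2 = {2, 4, 5, 6}  B3 = {3, 4, 5, 6}
Tree: B1–B2, B2–B3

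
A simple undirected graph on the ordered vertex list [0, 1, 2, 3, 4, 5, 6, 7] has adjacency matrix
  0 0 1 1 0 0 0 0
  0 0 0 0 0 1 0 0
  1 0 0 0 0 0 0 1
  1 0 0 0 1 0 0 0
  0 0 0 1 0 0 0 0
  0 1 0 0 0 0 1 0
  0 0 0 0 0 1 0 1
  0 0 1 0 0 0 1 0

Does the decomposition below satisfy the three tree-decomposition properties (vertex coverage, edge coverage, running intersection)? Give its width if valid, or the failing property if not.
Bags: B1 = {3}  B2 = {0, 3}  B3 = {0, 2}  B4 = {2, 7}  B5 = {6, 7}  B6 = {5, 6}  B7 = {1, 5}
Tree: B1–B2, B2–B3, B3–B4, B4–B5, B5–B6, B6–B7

No — vertex 4 appears in no bag.

A tree decomposition must satisfy three properties: every vertex lies in some bag; for every edge, both endpoints lie together in some bag; and for every vertex, the bags containing it form a connected subtree. Here vertex 4 appears in no bag, so the decomposition is invalid.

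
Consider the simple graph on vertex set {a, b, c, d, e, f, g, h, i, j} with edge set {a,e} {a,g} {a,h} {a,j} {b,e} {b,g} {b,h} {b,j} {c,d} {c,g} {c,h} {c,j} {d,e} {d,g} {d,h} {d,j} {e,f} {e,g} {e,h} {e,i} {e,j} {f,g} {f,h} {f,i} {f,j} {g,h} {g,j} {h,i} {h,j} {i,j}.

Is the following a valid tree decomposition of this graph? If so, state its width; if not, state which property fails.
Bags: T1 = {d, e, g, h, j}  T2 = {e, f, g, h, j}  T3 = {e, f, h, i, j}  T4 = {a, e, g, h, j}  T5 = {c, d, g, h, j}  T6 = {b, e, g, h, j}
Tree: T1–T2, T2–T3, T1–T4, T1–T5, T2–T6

Yes; width 4.

Vertex coverage: the bags together contain {a, b, c, d, e, f, g, h, i, j}, the full vertex set. Edge coverage: each edge of G has both endpoints in at least one bag. Running intersection: for every vertex, the bags containing it form a connected subtree. All three properties hold, so this is a valid tree decomposition of width max|bag| − 1 = 4, and hence tw(G) ≤ 4.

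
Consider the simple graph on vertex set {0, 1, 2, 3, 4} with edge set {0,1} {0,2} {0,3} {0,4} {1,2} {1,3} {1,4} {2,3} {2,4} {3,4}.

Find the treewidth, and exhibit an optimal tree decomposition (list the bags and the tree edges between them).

Treewidth 4.
One optimal decomposition is:
Bags: B1 = {0, 1, 2, 3, 4}
Tree: (single bag)

With just one bag of size 5, the width is 5 − 1 = 4, so tw(G) ≤ 4. Conversely, {0, 1, 2, 3, 4} is a clique of size 5, and the vertices of any clique must share a bag in every tree decomposition; so some bag has ≥ 5 vertices and tw(G) ≥ 4. Combining the bounds, tw(G) = 4.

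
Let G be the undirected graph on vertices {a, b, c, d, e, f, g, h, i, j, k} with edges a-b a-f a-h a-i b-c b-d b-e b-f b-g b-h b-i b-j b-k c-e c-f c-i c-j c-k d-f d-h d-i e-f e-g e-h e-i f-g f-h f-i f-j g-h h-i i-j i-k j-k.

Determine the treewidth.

4

A width-4 tree decomposition is:
Bags: B1 = {b, e, f, h, i}  B2 = {b, c, e, f, i}  B3 = {a, b, f, h, i}  B4 = {b, e, f, g, h}  B5 = {b, c, f, i, j}  B6 = {b, c, i, j, k}  B7 = {b, d, f, h, i}
Tree: B1–B2, B1–B3, B1–B4, B2–B5, B5–B6, B1–B7
The largest bag has 5 vertices, giving width 4; this decomposition certifies tw(G) ≤ 4. On the other hand G contains the 5-clique {b, e, f, g, h}. A clique must lie in a single bag of any decomposition, so no decomposition can have width below 4. Hence tw(G) = 4 exactly.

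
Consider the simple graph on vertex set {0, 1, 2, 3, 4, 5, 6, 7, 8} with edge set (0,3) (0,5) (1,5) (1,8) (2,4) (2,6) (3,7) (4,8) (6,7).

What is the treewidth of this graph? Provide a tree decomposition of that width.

Treewidth 2.
One such decomposition:
Bags: B1 = {0, 1, 5}  B2 = {0, 1, 3}  B3 = {1, 3, 7}  B4 = {1, 6, 7}  B5 = {1, 2, 6}  B6 = {1, 2, 4}  B7 = {1, 4, 8}
Tree: B1–B2, B2–B3, B3–B4, B4–B5, B5–B6, B6–B7

Every bag has size at most 3, so the width is 3 − 1 = 2 and tw(G) ≤ 2. Since 1–5–0–3–7–6–2–4–8–1 is a cycle in G, G is not acyclic. Forests are exactly the graphs of treewidth ≤ 1, so tw(G) ≥ 2. Hence tw(G) = 2 exactly.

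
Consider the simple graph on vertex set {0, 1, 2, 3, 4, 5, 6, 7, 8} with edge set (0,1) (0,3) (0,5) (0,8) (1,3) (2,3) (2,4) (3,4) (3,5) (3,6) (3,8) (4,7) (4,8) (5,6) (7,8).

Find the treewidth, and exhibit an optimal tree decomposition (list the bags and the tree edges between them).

Every bag has size at most 3, so the width is 3 − 1 = 2 and tw(G) ≤ 2. For the lower bound, the 3 vertices {0, 3, 8} are pairwise adjacent, and any tree decomposition puts a clique entirely inside one bag — forcing width ≥ 2. Combining the bounds, tw(G) = 2.

Treewidth 2.
One such decomposition:
Bags: B1 = {0, 3, 5}  B2 = {0, 1, 3}  B3 = {0, 3, 8}  B4 = {3, 4, 8}  B5 = {2, 3, 4}  B6 = {3, 5, 6}  B7 = {4, 7, 8}
Tree: B1–B2, B1–B3, B3–B4, B4–B5, B1–B6, B4–B7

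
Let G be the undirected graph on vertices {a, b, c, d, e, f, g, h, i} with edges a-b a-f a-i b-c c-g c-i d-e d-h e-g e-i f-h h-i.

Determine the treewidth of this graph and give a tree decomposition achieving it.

Treewidth 3.
Bags: B1 = {c, d, e, g}  B2 = {c, d, e, i}  B3 = {c, d, h, i}  B4 = {b, c, h, i}  B5 = {a, b, h, i}  B6 = {a, b, f, h}
Tree: B1–B2, B2–B3, B3–B4, B4–B5, B5–B6

The largest bag has 4 vertices, giving width 3; this decomposition certifies tw(G) ≤ 3. For the lower bound: the 4 vertex sets {d,e,g}, {c}, {i}, {a,b,f,h} are disjoint, each induces a connected subgraph, and every pair is joined by at least one edge of G. Contracting each set to a single vertex therefore yields K_{4} as a minor, and since treewidth is minor-monotone, tw(G) ≥ tw(K_{4}) = 3. Combining the bounds, tw(G) = 3.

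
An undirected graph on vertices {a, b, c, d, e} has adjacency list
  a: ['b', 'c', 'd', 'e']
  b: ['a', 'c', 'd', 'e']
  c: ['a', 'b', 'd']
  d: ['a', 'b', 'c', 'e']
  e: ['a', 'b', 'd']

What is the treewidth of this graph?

3

A width-3 tree decomposition is:
Bags: B1 = {a, b, d, e}  B2 = {a, b, c, d}
Tree: B1–B2
Each bag holds 4 vertices, so the decomposition has width 3, which upper-bounds the treewidth. On the other hand G contains the 4-clique {a, b, d, e}. A clique must lie in a single bag of any decomposition, so no decomposition can have width below 3. The upper and lower bounds meet at 3, so that is the treewidth.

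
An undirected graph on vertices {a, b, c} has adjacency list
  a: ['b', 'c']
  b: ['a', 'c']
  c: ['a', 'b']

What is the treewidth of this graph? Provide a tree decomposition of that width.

With just one bag of size 3, the width is 3 − 1 = 2, so tw(G) ≤ 2. Conversely, {a, b, c} is a clique of size 3, and the vertices of any clique must share a bag in every tree decomposition; so some bag has ≥ 3 vertices and tw(G) ≥ 2. The upper and lower bounds meet at 2, so that is the treewidth.

Treewidth 2.
One such decomposition:
Bags: B1 = {a, b, c}
Tree: (single bag)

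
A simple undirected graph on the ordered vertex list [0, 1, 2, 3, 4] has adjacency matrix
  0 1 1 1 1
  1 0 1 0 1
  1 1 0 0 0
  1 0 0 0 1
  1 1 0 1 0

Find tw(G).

A width-2 tree decomposition is:
Bags: B1 = {0, 1, 2}  B2 = {0, 1, 4}  B3 = {0, 3, 4}
Tree: B1–B2, B2–B3
The largest bag has 3 vertices, giving width 2; this decomposition certifies tw(G) ≤ 2. For the lower bound, the 3 vertices {0, 1, 2} are pairwise adjacent, and any tree decomposition puts a clique entirely inside one bag — forcing width ≥ 2. Therefore the treewidth is 2.

2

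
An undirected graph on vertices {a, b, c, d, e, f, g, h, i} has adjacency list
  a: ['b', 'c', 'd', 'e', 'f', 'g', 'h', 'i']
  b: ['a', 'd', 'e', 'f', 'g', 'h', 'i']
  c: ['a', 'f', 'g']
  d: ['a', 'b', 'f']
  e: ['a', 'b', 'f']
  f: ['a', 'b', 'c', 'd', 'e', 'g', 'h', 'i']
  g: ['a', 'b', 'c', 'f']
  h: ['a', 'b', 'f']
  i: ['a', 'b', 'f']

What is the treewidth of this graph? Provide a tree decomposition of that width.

Treewidth 3.
One such decomposition:
Bags: B1 = {a, b, f, h}  B2 = {a, b, f, i}  B3 = {a, b, d, f}  B4 = {a, b, f, g}  B5 = {a, b, e, f}  B6 = {a, c, f, g}
Tree: B1–B2, B1–B3, B1–B4, B3–B5, B4–B6

The largest bag has 4 vertices, giving width 3; this decomposition certifies tw(G) ≤ 3. On the other hand G contains the 4-clique {a, c, f, g}. A clique must lie in a single bag of any decomposition, so no decomposition can have width below 3. The upper and lower bounds meet at 3, so that is the treewidth.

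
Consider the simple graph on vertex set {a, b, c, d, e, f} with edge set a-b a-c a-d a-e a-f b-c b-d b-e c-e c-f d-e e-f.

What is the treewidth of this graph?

3

A width-3 tree decomposition is:
Bags: B1 = {a, b, d, e}  B2 = {a, b, c, e}  B3 = {a, c, e, f}
Tree: B1–B2, B2–B3
Each bag holds 4 vertices, so the decomposition has width 3, which upper-bounds the treewidth. On the other hand G contains the 4-clique {a, b, d, e}. A clique must lie in a single bag of any decomposition, so no decomposition can have width below 3. Hence tw(G) = 3 exactly.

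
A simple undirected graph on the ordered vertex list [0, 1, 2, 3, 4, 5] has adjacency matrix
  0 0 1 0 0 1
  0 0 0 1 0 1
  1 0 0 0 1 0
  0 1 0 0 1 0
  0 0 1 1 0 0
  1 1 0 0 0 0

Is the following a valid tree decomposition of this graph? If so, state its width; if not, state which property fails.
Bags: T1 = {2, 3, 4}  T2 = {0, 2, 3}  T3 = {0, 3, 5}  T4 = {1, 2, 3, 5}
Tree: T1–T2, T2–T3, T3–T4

A tree decomposition must satisfy three properties: every vertex lies in some bag; for every edge, both endpoints lie together in some bag; and for every vertex, the bags containing it form a connected subtree. Here bags containing vertex 2 are not connected in the tree, so the decomposition is invalid.

No — bags containing vertex 2 are not connected in the tree.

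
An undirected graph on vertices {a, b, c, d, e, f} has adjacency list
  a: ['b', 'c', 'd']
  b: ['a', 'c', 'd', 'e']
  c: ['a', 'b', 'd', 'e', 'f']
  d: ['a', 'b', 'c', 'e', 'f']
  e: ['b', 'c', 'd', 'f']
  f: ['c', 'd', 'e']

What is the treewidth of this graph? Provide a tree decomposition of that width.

Treewidth 3.
One such decomposition:
Bags: B1 = {b, c, d, e}  B2 = {c, d, e, f}  B3 = {a, b, c, d}
Tree: B1–B2, B1–B3

Every bag has size at most 4, so the width is 4 − 1 = 3 and tw(G) ≤ 3. On the other hand G contains the 4-clique {c, d, e, f}. A clique must lie in a single bag of any decomposition, so no decomposition can have width below 3. Therefore the treewidth is 3.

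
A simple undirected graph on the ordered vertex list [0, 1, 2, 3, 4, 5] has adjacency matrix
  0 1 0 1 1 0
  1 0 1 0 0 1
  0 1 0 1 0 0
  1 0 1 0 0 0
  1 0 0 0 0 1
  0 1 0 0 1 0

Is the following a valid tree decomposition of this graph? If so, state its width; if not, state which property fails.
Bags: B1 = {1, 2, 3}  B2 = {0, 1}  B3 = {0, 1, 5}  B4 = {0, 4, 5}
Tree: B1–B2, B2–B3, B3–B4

No — edge (3,0) lies in no bag.

A tree decomposition must satisfy three properties: every vertex lies in some bag; for every edge, both endpoints lie together in some bag; and for every vertex, the bags containing it form a connected subtree. Here edge (3,0) lies in no bag, so the decomposition is invalid.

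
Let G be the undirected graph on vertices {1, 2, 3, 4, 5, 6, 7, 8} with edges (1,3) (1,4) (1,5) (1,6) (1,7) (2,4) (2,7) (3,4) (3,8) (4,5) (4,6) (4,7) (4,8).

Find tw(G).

2

A width-2 tree decomposition is:
Bags: B1 = {1, 4, 6}  B2 = {1, 4, 5}  B3 = {1, 4, 7}  B4 = {1, 3, 4}  B5 = {2, 4, 7}  B6 = {3, 4, 8}
Tree: B1–B2, B2–B3, B1–B4, B3–B5, B4–B6
Every bag has size at most 3, so the width is 3 − 1 = 2 and tw(G) ≤ 2. For the lower bound, the 3 vertices {3, 4, 8} are pairwise adjacent, and any tree decomposition puts a clique entirely inside one bag — forcing width ≥ 2. Hence tw(G) = 2 exactly.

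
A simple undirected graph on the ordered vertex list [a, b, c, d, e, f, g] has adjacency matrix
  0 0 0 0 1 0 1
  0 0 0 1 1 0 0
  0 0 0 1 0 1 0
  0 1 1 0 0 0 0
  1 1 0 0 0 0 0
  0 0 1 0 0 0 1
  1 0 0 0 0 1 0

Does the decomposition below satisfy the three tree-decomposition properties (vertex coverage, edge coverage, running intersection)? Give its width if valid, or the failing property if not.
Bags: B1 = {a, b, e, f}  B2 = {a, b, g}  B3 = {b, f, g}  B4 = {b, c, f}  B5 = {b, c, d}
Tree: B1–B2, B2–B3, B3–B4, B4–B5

A tree decomposition must satisfy three properties: every vertex lies in some bag; for every edge, both endpoints lie together in some bag; and for every vertex, the bags containing it form a connected subtree. Here bags containing vertex f are not connected in the tree, so the decomposition is invalid.

No — bags containing vertex f are not connected in the tree.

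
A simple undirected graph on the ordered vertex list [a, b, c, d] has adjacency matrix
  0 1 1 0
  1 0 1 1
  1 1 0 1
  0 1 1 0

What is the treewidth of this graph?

2

A width-2 tree decomposition is:
Bags: B1 = {a, b, c}  B2 = {b, c, d}
Tree: B1–B2
Every bag has size at most 3, so the width is 3 − 1 = 2 and tw(G) ≤ 2. Conversely, {b, c, d} is a clique of size 3, and the vertices of any clique must share a bag in every tree decomposition; so some bag has ≥ 3 vertices and tw(G) ≥ 2. The upper and lower bounds meet at 2, so that is the treewidth.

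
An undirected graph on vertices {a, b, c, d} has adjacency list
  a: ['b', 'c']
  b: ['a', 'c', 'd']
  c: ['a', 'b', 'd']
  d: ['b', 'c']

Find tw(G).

2

A width-2 tree decomposition is:
Bags: B1 = {b, c, d}  B2 = {a, b, c}
Tree: B1–B2
Each bag holds 3 vertices, so the decomposition has width 2, which upper-bounds the treewidth. For the lower bound, the 3 vertices {b, c, d} are pairwise adjacent, and any tree decomposition puts a clique entirely inside one bag — forcing width ≥ 2. Combining the bounds, tw(G) = 2.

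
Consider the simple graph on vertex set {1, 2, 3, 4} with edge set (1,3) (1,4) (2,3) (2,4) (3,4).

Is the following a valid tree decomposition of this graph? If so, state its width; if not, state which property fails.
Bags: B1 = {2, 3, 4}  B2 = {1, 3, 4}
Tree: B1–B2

Checking the three conditions: (i) the bags cover all of {1, 2, 3, 4}; (ii) for each edge, some bag contains both endpoints; (iii) the bags containing any fixed vertex form a subtree. All hold, so the decomposition is valid with width 3 − 1 = 2.

Yes; width 2.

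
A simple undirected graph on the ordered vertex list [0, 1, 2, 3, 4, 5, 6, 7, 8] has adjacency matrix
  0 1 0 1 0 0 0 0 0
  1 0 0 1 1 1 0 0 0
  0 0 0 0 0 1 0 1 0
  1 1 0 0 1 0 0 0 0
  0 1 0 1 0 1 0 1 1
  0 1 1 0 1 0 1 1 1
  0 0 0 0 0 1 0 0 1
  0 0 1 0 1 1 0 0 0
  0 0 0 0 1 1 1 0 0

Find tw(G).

2

A width-2 tree decomposition is:
Bags: B1 = {1, 4, 5}  B2 = {4, 5, 7}  B3 = {1, 3, 4}  B4 = {4, 5, 8}  B5 = {5, 6, 8}  B6 = {0, 1, 3}  B7 = {2, 5, 7}
Tree: B1–B2, B1–B3, B2–B4, B4–B5, B3–B6, B2–B7
Each bag holds 3 vertices, so the decomposition has width 2, which upper-bounds the treewidth. On the other hand G contains the 3-clique {0, 1, 3}. A clique must lie in a single bag of any decomposition, so no decomposition can have width below 2. Hence tw(G) = 2 exactly.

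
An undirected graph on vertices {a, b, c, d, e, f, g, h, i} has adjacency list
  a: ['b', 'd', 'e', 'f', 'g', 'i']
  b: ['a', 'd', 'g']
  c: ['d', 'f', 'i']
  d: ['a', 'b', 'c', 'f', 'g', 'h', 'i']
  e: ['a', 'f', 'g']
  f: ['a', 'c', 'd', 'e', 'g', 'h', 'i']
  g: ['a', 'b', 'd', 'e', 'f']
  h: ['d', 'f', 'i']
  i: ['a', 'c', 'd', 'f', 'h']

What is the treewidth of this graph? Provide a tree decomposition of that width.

Treewidth 3.
Bags: B1 = {c, d, f, i}  B2 = {a, d, f, i}  B3 = {a, d, f, g}  B4 = {d, f, h, i}  B5 = {a, b, d, g}  B6 = {a, e, f, g}
Tree: B1–B2, B2–B3, B1–B4, B3–B5, B3–B6

Every bag has size at most 4, so the width is 4 − 1 = 3 and tw(G) ≤ 3. For the lower bound, the 4 vertices {a, d, f, g} are pairwise adjacent, and any tree decomposition puts a clique entirely inside one bag — forcing width ≥ 3. Combining the bounds, tw(G) = 3.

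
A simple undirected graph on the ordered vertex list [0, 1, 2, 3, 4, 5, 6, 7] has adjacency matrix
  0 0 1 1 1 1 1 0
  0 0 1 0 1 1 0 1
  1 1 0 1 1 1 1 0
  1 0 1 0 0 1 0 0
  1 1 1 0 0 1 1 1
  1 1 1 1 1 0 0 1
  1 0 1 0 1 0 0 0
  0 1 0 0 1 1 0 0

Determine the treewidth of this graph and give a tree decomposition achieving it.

Treewidth 3.
One such decomposition:
Bags: B1 = {1, 2, 4, 5}  B2 = {1, 4, 5, 7}  B3 = {0, 2, 4, 5}  B4 = {0, 2, 4, 6}  B5 = {0, 2, 3, 5}
Tree: B1–B2, B1–B3, B3–B4, B3–B5

The largest bag has 4 vertices, giving width 3; this decomposition certifies tw(G) ≤ 3. On the other hand G contains the 4-clique {0, 2, 3, 5}. A clique must lie in a single bag of any decomposition, so no decomposition can have width below 3. Combining the bounds, tw(G) = 3.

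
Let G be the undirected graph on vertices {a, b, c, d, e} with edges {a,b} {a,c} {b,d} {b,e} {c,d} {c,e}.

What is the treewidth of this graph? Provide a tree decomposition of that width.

Treewidth 2.
Bags: B1 = {b, c, e}  B2 = {a, b, c}  B3 = {b, c, d}
Tree: B1–B2, B2–B3

Every bag has size at most 3, so the width is 3 − 1 = 2 and tw(G) ≤ 2. The edges e–b–a–c–e form a cycle, so G is not a tree and its treewidth is at least 2. The upper and lower bounds meet at 2, so that is the treewidth.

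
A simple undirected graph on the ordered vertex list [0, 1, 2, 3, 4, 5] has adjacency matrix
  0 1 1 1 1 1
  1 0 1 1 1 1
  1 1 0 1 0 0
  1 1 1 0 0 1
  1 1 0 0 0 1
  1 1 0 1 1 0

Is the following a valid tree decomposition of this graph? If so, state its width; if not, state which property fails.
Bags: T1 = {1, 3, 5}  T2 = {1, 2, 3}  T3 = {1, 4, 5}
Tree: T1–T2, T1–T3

A tree decomposition must satisfy three properties: every vertex lies in some bag; for every edge, both endpoints lie together in some bag; and for every vertex, the bags containing it form a connected subtree. Here vertex 0 appears in no bag, so the decomposition is invalid.

No — vertex 0 appears in no bag.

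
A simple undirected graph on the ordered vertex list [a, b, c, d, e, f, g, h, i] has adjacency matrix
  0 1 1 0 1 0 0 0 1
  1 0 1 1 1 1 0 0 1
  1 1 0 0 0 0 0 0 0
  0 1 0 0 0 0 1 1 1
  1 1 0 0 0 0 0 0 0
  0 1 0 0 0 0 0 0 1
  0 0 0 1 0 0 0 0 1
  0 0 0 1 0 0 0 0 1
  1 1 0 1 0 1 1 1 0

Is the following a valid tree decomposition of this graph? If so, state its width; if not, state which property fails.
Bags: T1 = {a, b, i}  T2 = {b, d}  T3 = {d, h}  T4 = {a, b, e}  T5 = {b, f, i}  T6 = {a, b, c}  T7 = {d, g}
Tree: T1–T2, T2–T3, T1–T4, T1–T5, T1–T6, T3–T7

A tree decomposition must satisfy three properties: every vertex lies in some bag; for every edge, both endpoints lie together in some bag; and for every vertex, the bags containing it form a connected subtree. Here edge (i,d) lies in no bag, so the decomposition is invalid.

No — edge (i,d) lies in no bag.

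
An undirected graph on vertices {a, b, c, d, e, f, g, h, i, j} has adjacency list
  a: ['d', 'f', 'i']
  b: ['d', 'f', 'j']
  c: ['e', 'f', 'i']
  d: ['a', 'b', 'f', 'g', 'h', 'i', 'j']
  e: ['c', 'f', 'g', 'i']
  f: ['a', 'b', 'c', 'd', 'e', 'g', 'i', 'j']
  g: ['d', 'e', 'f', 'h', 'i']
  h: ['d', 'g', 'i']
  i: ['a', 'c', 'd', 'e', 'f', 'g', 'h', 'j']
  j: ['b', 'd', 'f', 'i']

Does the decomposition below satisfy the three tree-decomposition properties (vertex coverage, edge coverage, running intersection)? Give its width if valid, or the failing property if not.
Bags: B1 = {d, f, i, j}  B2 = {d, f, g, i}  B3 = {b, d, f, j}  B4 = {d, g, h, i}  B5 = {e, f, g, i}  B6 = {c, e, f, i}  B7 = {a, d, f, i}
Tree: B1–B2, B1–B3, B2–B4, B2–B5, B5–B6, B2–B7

Vertex coverage: the bags together contain {a, b, c, d, e, f, g, h, i, j}, the full vertex set. Edge coverage: each edge of G has both endpoints in at least one bag. Running intersection: for every vertex, the bags containing it form a connected subtree. All three properties hold, so this is a valid tree decomposition of width max|bag| − 1 = 3, and hence tw(G) ≤ 3.

Yes; width 3.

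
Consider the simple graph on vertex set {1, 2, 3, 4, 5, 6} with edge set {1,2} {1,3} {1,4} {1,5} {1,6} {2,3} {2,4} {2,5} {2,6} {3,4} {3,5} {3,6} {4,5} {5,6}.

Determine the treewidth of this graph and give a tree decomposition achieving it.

Each bag holds 5 vertices, so the decomposition has width 4, which upper-bounds the treewidth. Conversely, {1, 2, 3, 4, 5} is a clique of size 5, and the vertices of any clique must share a bag in every tree decomposition; so some bag has ≥ 5 vertices and tw(G) ≥ 4. Hence tw(G) = 4 exactly.

Treewidth 4.
One such decomposition:
Bags: B1 = {1, 2, 3, 5, 6}  B2 = {1, 2, 3, 4, 5}
Tree: B1–B2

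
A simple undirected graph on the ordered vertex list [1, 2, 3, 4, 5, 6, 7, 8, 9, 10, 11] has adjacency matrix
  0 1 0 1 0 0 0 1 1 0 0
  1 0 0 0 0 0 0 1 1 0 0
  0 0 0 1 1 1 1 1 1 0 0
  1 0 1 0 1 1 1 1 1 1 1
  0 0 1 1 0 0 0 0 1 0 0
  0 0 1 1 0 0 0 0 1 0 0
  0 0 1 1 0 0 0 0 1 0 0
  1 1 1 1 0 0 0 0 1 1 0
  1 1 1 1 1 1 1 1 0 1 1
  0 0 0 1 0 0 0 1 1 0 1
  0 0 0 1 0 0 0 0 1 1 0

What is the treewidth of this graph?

A width-3 tree decomposition is:
Bags: B1 = {4, 8, 9, 10}  B2 = {1, 4, 8, 9}  B3 = {3, 4, 8, 9}  B4 = {3, 4, 6, 9}  B5 = {1, 2, 8, 9}  B6 = {4, 9, 10, 11}  B7 = {3, 4, 5, 9}  B8 = {3, 4, 7, 9}
Tree: B1–B2, B1–B3, B3–B4, B2–B5, B1–B6, B3–B7, B7–B8
Every bag has size at most 4, so the width is 4 − 1 = 3 and tw(G) ≤ 3. On the other hand G contains the 4-clique {1, 2, 8, 9}. A clique must lie in a single bag of any decomposition, so no decomposition can have width below 3. Combining the bounds, tw(G) = 3.

3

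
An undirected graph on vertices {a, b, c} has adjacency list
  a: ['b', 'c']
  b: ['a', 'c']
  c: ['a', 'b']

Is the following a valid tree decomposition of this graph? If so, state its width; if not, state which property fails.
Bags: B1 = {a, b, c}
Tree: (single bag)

Vertex coverage: the bags together contain {a, b, c}, the full vertex set. Edge coverage: each edge of G has both endpoints in at least one bag. Running intersection: for every vertex, the bags containing it form a connected subtree. All three properties hold, so this is a valid tree decomposition of width max|bag| − 1 = 2, and hence tw(G) ≤ 2.

Yes; width 2.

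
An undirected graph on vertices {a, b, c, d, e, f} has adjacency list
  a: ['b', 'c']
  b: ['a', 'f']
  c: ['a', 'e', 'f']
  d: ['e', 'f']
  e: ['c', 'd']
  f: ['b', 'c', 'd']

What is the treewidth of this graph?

A width-2 tree decomposition is:
Bags: B1 = {c, d, e}  B2 = {c, d, f}  B3 = {a, c, f}  B4 = {a, b, f}
Tree: B1–B2, B2–B3, B3–B4
The largest bag has 3 vertices, giving width 2; this decomposition certifies tw(G) ≤ 2. For the lower bound, G contains the cycle e–d–f–c–e, so G is not a forest; only forests have treewidth ≤ 1, hence tw(G) ≥ 2. Therefore the treewidth is 2.

2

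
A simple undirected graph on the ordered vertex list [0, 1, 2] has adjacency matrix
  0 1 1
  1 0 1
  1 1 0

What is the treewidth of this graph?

A width-2 tree decomposition is:
Bags: B1 = {0, 1, 2}
Tree: (single bag)
A single bag containing all 3 vertices is trivially a valid decomposition of width 2. On the other hand G contains the 3-clique {0, 1, 2}. A clique must lie in a single bag of any decomposition, so no decomposition can have width below 2. Hence tw(G) = 2 exactly.

2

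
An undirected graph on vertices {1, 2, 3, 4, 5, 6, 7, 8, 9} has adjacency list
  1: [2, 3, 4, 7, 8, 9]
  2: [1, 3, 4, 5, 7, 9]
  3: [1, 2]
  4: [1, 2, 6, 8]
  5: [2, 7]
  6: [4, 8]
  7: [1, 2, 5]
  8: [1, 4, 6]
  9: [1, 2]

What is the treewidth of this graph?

A width-2 tree decomposition is:
Bags: B1 = {1, 2, 7}  B2 = {1, 2, 3}  B3 = {1, 2, 4}  B4 = {1, 4, 8}  B5 = {1, 2, 9}  B6 = {2, 5, 7}  B7 = {4, 6, 8}
Tree: B1–B2, B1–B3, B3–B4, B3–B5, B1–B6, B4–B7
Each bag holds 3 vertices, so the decomposition has width 2, which upper-bounds the treewidth. On the other hand G contains the 3-clique {1, 4, 8}. A clique must lie in a single bag of any decomposition, so no decomposition can have width below 2. Therefore the treewidth is 2.

2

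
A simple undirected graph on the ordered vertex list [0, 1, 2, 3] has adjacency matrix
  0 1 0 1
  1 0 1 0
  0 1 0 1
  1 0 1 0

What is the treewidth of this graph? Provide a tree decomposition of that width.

The largest bag has 3 vertices, giving width 2; this decomposition certifies tw(G) ≤ 2. For the lower bound, G contains the cycle 0–3–2–1–0, so G is not a forest; only forests have treewidth ≤ 1, hence tw(G) ≥ 2. Hence tw(G) = 2 exactly.

Treewidth 2.
One such decomposition:
Bags: B1 = {0, 2, 3}  B2 = {0, 1, 2}
Tree: B1–B2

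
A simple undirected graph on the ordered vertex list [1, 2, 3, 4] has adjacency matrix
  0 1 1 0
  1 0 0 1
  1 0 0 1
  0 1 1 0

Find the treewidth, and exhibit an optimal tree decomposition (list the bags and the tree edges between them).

Every bag has size at most 3, so the width is 3 − 1 = 2 and tw(G) ≤ 2. Since 2–1–3–4–2 is a cycle in G, G is not acyclic. Forests are exactly the graphs of treewidth ≤ 1, so tw(G) ≥ 2. Hence tw(G) = 2 exactly.

Treewidth 2.
One optimal decomposition is:
Bags: B1 = {1, 2, 3}  B2 = {2, 3, 4}
Tree: B1–B2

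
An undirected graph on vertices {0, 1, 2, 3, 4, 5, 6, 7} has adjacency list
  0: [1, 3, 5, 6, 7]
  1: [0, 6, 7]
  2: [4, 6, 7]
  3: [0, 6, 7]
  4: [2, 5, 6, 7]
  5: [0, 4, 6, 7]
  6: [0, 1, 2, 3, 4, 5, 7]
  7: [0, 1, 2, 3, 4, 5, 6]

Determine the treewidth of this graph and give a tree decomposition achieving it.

Treewidth 3.
One such decomposition:
Bags: B1 = {0, 5, 6, 7}  B2 = {0, 3, 6, 7}  B3 = {4, 5, 6, 7}  B4 = {0, 1, 6, 7}  B5 = {2, 4, 6, 7}
Tree: B1–B2, B1–B3, B1–B4, B3–B5

The largest bag has 4 vertices, giving width 3; this decomposition certifies tw(G) ≤ 3. Conversely, {0, 1, 6, 7} is a clique of size 4, and the vertices of any clique must share a bag in every tree decomposition; so some bag has ≥ 4 vertices and tw(G) ≥ 3. Therefore the treewidth is 3.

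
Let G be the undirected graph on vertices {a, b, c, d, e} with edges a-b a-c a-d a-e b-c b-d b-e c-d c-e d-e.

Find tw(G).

4

A width-4 tree decomposition is:
Bags: B1 = {a, b, c, d, e}
Tree: (single bag)
A single bag containing all 5 vertices is trivially a valid decomposition of width 4. Conversely, {a, b, c, d, e} is a clique of size 5, and the vertices of any clique must share a bag in every tree decomposition; so some bag has ≥ 5 vertices and tw(G) ≥ 4. Combining the bounds, tw(G) = 4.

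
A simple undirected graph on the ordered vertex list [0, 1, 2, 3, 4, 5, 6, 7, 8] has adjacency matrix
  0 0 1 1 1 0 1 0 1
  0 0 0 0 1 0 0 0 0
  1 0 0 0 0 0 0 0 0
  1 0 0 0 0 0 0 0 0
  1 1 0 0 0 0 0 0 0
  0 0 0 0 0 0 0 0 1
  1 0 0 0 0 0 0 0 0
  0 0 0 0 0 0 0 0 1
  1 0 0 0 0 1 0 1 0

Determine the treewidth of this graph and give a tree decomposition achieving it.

Every bag has size at most 2, so the width is 2 − 1 = 1 and tw(G) ≤ 1. Any graph with an edge has treewidth ≥ 1, and G has the edge 8–0. The upper and lower bounds meet at 1, so that is the treewidth.

Treewidth 1.
Bags: B1 = {0, 8}  B2 = {0, 3}  B3 = {0, 2}  B4 = {5, 8}  B5 = {0, 4}  B6 = {0, 6}  B7 = {7, 8}  B8 = {1, 4}
Tree: B1–B2, B2–B3, B1–B4, B3–B5, B1–B6, B1–B7, B5–B8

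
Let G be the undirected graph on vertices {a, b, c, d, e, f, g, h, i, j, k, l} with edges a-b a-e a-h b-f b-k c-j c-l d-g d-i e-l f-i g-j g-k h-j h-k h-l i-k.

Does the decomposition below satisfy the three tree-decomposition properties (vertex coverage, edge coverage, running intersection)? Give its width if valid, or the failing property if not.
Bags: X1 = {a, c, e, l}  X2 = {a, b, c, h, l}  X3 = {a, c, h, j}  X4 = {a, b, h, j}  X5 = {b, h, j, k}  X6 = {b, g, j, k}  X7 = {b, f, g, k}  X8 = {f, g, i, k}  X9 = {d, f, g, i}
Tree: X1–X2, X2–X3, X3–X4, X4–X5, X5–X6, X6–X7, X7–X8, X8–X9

A tree decomposition must satisfy three properties: every vertex lies in some bag; for every edge, both endpoints lie together in some bag; and for every vertex, the bags containing it form a connected subtree. Here bags containing vertex b are not connected in the tree, so the decomposition is invalid.

No — bags containing vertex b are not connected in the tree.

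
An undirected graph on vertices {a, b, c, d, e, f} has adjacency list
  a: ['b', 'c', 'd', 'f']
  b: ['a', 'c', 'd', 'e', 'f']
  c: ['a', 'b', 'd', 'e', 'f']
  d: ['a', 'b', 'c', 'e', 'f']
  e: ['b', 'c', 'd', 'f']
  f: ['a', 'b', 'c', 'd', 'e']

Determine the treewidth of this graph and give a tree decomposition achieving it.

Treewidth 4.
One such decomposition:
Bags: B1 = {b, c, d, e, f}  B2 = {a, b, c, d, f}
Tree: B1–B2

Each bag holds 5 vertices, so the decomposition has width 4, which upper-bounds the treewidth. For the lower bound, the 5 vertices {b, c, d, e, f} are pairwise adjacent, and any tree decomposition puts a clique entirely inside one bag — forcing width ≥ 4. Combining the bounds, tw(G) = 4.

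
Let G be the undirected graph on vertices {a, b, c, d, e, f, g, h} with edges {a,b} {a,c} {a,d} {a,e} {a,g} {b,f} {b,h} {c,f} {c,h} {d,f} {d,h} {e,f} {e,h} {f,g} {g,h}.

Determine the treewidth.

A width-3 tree decomposition is:
Bags: B1 = {a, e, f, h}  B2 = {a, c, f, h}  B3 = {a, b, f, h}  B4 = {a, f, g, h}  B5 = {a, d, f, h}
Tree: B1–B2, B2–B3, B3–B4, B4–B5
Every bag has size at most 4, so the width is 4 − 1 = 3 and tw(G) ≤ 3. For the lower bound: the 4 vertex sets {e,h}, {c,f}, {a}, {b} are disjoint, each induces a connected subgraph, and every pair is joined by at least one edge of G. Contracting each set to a single vertex therefore yields K_{4} as a minor, and since treewidth is minor-monotone, tw(G) ≥ tw(K_{4}) = 3. Combining the bounds, tw(G) = 3.

3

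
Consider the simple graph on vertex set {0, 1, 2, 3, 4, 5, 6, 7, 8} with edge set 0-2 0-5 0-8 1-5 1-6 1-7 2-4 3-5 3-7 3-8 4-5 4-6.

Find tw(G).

3

A width-3 tree decomposition is:
Bags: B1 = {0, 3, 7, 8}  B2 = {0, 3, 5, 7}  B3 = {0, 1, 5, 7}  B4 = {0, 1, 2, 5}  B5 = {1, 2, 4, 5}  B6 = {1, 2, 4, 6}
Tree: B1–B2, B2–B3, B3–B4, B4–B5, B5–B6
The largest bag has 4 vertices, giving width 3; this decomposition certifies tw(G) ≤ 3. For the lower bound: the 4 vertex sets {3,7,8}, {0}, {5}, {1,2,4,6} are disjoint, each induces a connected subgraph, and every pair is joined by at least one edge of G. Contracting each set to a single vertex therefore yields K_{4} as a minor, and since treewidth is minor-monotone, tw(G) ≥ tw(K_{4}) = 3. The upper and lower bounds meet at 3, so that is the treewidth.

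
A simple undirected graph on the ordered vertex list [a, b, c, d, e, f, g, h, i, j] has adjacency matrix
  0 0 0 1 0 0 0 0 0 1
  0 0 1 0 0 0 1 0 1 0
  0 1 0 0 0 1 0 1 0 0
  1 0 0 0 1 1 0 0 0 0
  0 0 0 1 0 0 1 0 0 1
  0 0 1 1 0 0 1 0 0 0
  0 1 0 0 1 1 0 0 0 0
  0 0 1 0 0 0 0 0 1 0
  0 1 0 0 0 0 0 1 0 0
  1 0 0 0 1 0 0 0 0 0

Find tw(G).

2

A width-2 tree decomposition is:
Bags: B1 = {c, h, i}  B2 = {b, c, i}  B3 = {b, c, f}  B4 = {b, f, g}  B5 = {d, f, g}  B6 = {d, e, g}  B7 = {a, d, e}  B8 = {a, e, j}
Tree: B1–B2, B2–B3, B3–B4, B4–B5, B5–B6, B6–B7, B7–B8
The largest bag has 3 vertices, giving width 2; this decomposition certifies tw(G) ≤ 2. Since h–i–b–c–h is a cycle in G, G is not acyclic. Forests are exactly the graphs of treewidth ≤ 1, so tw(G) ≥ 2. Therefore the treewidth is 2.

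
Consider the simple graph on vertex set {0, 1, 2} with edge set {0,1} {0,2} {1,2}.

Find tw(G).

2

A width-2 tree decomposition is:
Bags: B1 = {0, 1, 2}
Tree: (single bag)
With just one bag of size 3, the width is 3 − 1 = 2, so tw(G) ≤ 2. For the lower bound, the 3 vertices {0, 1, 2} are pairwise adjacent, and any tree decomposition puts a clique entirely inside one bag — forcing width ≥ 2. Hence tw(G) = 2 exactly.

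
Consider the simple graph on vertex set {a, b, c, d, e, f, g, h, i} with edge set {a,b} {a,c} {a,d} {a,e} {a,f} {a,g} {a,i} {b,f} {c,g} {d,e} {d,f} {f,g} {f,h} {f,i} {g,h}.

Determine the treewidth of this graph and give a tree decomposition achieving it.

Treewidth 2.
One optimal decomposition is:
Bags: B1 = {a, d, f}  B2 = {a, f, g}  B3 = {a, f, i}  B4 = {a, c, g}  B5 = {a, b, f}  B6 = {a, d, e}  B7 = {f, g, h}
Tree: B1–B2, B2–B3, B2–B4, B3–B5, B1–B6, B2–B7

Each bag holds 3 vertices, so the decomposition has width 2, which upper-bounds the treewidth. Conversely, {f, g, h} is a clique of size 3, and the vertices of any clique must share a bag in every tree decomposition; so some bag has ≥ 3 vertices and tw(G) ≥ 2. Hence tw(G) = 2 exactly.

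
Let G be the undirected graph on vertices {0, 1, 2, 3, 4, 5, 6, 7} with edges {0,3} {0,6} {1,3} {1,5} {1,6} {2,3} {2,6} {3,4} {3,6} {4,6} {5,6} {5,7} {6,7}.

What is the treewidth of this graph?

A width-2 tree decomposition is:
Bags: B1 = {1, 3, 6}  B2 = {3, 4, 6}  B3 = {2, 3, 6}  B4 = {1, 5, 6}  B5 = {0, 3, 6}  B6 = {5, 6, 7}
Tree: B1–B2, B2–B3, B1–B4, B1–B5, B4–B6
The largest bag has 3 vertices, giving width 2; this decomposition certifies tw(G) ≤ 2. On the other hand G contains the 3-clique {0, 3, 6}. A clique must lie in a single bag of any decomposition, so no decomposition can have width below 2. Therefore the treewidth is 2.

2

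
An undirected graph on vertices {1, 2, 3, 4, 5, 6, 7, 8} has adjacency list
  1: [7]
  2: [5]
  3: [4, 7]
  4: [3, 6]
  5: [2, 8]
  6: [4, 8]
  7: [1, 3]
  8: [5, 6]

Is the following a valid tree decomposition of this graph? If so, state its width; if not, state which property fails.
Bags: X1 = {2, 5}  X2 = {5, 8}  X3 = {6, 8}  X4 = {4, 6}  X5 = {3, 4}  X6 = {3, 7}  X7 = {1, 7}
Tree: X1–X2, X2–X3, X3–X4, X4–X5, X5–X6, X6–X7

Checking the three conditions: (i) the bags cover all of {1, 2, 3, 4, 5, 6, 7, 8}; (ii) for each edge, some bag contains both endpoints; (iii) the bags containing any fixed vertex form a subtree. All hold, so the decomposition is valid with width 2 − 1 = 1.

Yes; width 1.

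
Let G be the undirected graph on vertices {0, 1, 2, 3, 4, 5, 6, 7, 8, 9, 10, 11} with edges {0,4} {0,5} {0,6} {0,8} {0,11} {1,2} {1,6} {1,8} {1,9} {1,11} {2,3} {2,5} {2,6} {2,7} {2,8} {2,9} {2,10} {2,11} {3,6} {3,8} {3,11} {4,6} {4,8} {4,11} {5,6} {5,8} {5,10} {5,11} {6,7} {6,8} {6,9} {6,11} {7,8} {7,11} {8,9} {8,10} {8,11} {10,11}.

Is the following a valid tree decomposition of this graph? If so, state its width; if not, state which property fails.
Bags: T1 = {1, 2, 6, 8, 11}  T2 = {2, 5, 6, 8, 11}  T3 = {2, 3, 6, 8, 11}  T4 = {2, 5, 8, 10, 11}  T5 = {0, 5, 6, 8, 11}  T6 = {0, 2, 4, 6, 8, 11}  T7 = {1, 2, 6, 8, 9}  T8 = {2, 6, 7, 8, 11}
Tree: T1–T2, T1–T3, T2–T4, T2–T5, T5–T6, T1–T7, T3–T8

A tree decomposition must satisfy three properties: every vertex lies in some bag; for every edge, both endpoints lie together in some bag; and for every vertex, the bags containing it form a connected subtree. Here bags containing vertex 2 are not connected in the tree, so the decomposition is invalid.

No — bags containing vertex 2 are not connected in the tree.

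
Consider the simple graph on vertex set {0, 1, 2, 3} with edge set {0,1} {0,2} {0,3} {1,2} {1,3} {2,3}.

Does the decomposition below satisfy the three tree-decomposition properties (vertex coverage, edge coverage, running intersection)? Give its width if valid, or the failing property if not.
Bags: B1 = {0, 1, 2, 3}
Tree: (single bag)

Yes; width 3.

Vertex coverage: the bags together contain {0, 1, 2, 3}, the full vertex set. Edge coverage: each edge of G has both endpoints in at least one bag. Running intersection: for every vertex, the bags containing it form a connected subtree. All three properties hold, so this is a valid tree decomposition of width max|bag| − 1 = 3, and hence tw(G) ≤ 3.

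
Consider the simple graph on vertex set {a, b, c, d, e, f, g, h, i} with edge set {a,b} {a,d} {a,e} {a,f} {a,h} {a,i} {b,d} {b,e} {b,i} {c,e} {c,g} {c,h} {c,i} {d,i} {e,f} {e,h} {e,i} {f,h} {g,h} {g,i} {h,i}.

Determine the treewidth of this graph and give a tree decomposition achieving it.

Every bag has size at most 4, so the width is 4 − 1 = 3 and tw(G) ≤ 3. For the lower bound, the 4 vertices {a, e, f, h} are pairwise adjacent, and any tree decomposition puts a clique entirely inside one bag — forcing width ≥ 3. Combining the bounds, tw(G) = 3.

Treewidth 3.
Bags: B1 = {a, b, e, i}  B2 = {a, e, h, i}  B3 = {c, e, h, i}  B4 = {c, g, h, i}  B5 = {a, e, f, h}  B6 = {a, b, d, i}
Tree: B1–B2, B2–B3, B3–B4, B2–B5, B1–B6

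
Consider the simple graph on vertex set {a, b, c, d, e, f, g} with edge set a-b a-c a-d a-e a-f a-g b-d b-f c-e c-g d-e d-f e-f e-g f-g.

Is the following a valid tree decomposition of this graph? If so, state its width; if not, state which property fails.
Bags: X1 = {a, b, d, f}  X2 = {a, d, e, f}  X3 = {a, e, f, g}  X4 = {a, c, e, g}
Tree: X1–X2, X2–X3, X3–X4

Yes; width 3.

Checking the three conditions: (i) the bags cover all of {a, b, c, d, e, f, g}; (ii) for each edge, some bag contains both endpoints; (iii) the bags containing any fixed vertex form a subtree. All hold, so the decomposition is valid with width 4 − 1 = 3.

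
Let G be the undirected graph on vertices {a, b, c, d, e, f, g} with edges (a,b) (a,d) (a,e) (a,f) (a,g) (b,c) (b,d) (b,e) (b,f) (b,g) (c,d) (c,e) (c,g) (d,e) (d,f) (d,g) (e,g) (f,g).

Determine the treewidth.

4

A width-4 tree decomposition is:
Bags: B1 = {a, b, d, e, g}  B2 = {b, c, d, e, g}  B3 = {a, b, d, f, g}
Tree: B1–B2, B1–B3
Every bag has size at most 5, so the width is 5 − 1 = 4 and tw(G) ≤ 4. Conversely, {b, c, d, e, g} is a clique of size 5, and the vertices of any clique must share a bag in every tree decomposition; so some bag has ≥ 5 vertices and tw(G) ≥ 4. The upper and lower bounds meet at 4, so that is the treewidth.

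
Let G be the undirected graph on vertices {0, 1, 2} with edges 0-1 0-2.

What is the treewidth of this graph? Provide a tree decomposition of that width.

Each bag holds 2 vertices, so the decomposition has width 1, which upper-bounds the treewidth. Any graph with an edge has treewidth ≥ 1, and G has the edge 1–0. Therefore the treewidth is 1.

Treewidth 1.
One such decomposition:
Bags: B1 = {0, 1}  B2 = {0, 2}
Tree: B1–B2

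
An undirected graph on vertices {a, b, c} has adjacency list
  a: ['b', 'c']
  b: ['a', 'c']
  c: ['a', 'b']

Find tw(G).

2

A width-2 tree decomposition is:
Bags: B1 = {a, b, c}
Tree: (single bag)
With just one bag of size 3, the width is 3 − 1 = 2, so tw(G) ≤ 2. On the other hand G contains the 3-clique {a, b, c}. A clique must lie in a single bag of any decomposition, so no decomposition can have width below 2. Combining the bounds, tw(G) = 2.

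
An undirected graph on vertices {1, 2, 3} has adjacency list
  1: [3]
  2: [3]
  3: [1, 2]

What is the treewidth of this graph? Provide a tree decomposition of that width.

The largest bag has 2 vertices, giving width 1; this decomposition certifies tw(G) ≤ 1. Since G has at least one edge (e.g. 3–1), it is not an edgeless graph, so tw(G) ≥ 1. Therefore the treewidth is 1.

Treewidth 1.
One optimal decomposition is:
Bags: B1 = {1, 3}  B2 = {2, 3}
Tree: B1–B2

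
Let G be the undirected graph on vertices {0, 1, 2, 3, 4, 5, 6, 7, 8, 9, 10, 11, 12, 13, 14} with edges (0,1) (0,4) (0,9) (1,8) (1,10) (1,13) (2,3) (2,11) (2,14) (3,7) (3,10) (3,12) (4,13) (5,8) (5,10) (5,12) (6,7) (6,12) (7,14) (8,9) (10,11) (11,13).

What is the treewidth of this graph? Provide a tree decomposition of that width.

Treewidth 3.
One optimal decomposition is:
Bags: B1 = {0, 4, 8, 9}  B2 = {0, 1, 4, 8}  B3 = {1, 4, 8, 13}  B4 = {1, 5, 8, 13}  B5 = {1, 5, 10, 13}  B6 = {5, 10, 11, 13}  B7 = {5, 10, 11, 12}  B8 = {3, 10, 11, 12}  B9 = {2, 3, 11, 12}  B10 = {2, 3, 6, 12}  B11 = {2, 3, 6, 7}  B12 = {2, 6, 7, 14}
Tree: B1–B2, B2–B3, B3–B4, B4–B5, B5–B6, B6–B7, B7–B8, B8–B9, B9–B10, B10–B11, B11–B12

Every bag has size at most 4, so the width is 4 − 1 = 3 and tw(G) ≤ 3. For the lower bound: the 4 vertex sets {0,4,9}, {8}, {1}, {5,10,11,13} are disjoint, each induces a connected subgraph, and every pair is joined by at least one edge of G. Contracting each set to a single vertex therefore yields K_{4} as a minor, and since treewidth is minor-monotone, tw(G) ≥ tw(K_{4}) = 3. Hence tw(G) = 3 exactly.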